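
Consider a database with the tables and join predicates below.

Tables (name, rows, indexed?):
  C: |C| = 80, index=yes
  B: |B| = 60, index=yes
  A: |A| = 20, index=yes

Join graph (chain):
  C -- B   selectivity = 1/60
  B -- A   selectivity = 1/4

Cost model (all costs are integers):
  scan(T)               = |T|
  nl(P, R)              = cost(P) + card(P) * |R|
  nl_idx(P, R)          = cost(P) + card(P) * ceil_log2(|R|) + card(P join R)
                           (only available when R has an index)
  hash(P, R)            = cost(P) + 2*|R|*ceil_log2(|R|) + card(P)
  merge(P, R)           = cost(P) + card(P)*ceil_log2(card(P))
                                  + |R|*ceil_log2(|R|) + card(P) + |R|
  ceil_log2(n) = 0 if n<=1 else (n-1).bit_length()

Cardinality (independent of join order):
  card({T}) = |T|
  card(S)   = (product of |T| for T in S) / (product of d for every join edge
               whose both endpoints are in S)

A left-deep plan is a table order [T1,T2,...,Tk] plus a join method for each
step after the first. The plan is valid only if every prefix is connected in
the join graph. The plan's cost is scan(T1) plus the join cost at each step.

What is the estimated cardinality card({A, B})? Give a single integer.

300

Tables in S: A(20), B(60)
Edges inside S: B-A(d=4)
numerator = 20 * 60 = 1200
denominator = 4 = 4
card(S) = 1200 / 4 = 300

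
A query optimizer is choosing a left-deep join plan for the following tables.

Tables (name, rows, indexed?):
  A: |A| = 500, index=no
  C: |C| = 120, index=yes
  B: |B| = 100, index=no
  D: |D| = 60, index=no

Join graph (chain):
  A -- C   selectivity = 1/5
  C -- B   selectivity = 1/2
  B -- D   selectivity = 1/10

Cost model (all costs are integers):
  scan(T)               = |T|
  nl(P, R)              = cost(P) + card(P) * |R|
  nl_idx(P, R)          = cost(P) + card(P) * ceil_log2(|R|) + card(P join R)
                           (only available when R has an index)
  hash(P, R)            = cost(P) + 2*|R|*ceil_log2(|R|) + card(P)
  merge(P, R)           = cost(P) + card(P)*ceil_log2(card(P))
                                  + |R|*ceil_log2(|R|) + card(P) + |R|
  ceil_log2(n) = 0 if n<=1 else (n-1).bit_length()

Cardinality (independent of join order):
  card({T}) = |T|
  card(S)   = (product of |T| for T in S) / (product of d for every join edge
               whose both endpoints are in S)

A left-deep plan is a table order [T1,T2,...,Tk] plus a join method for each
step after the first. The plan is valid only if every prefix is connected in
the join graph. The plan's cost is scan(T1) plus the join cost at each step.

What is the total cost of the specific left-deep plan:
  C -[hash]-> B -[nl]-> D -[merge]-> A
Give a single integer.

step 1: scan C: cost=120, card=120
step 2: join B via hash
    card(P join B) = 120*100/(2) = 6000
    cost = 120 + 2*100*7 + 120 = 1640
step 3: join D via nl
    card(P join D) = 6000*60/(10) = 36000
    cost = 1640 + 6000*60 = 361640
step 4: join A via merge
    card(P join A) = 36000*500/(5) = 3600000
    cost = 361640 + 36000*16 + 500*9 + 36000 + 500 = 978640

978640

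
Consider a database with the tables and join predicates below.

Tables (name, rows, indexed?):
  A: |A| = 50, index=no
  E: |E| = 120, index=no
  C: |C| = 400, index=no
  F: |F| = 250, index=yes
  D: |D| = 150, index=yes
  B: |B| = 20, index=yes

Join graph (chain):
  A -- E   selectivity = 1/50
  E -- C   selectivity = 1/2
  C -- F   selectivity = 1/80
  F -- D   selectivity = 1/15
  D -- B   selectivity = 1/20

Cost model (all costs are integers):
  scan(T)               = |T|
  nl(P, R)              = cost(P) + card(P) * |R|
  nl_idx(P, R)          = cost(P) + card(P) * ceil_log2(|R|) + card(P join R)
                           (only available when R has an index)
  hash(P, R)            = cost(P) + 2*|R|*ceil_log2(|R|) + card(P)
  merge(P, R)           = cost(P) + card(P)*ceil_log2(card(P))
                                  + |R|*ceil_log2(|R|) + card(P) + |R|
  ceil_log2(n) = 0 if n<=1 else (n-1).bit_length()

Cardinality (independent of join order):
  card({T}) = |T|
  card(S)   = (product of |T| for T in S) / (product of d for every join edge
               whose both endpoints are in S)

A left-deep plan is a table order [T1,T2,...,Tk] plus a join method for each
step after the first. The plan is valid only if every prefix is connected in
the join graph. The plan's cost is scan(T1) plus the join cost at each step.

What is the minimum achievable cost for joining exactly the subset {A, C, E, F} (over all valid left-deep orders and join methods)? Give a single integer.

33800

Selinger DP over subsets of {A,C,E,F}:
  {A}: scan cost=50, card=50
  {E}: scan cost=120, card=120
  {C}: scan cost=400, card=400
  {F}: scan cost=250, card=250
  {AE}: card=120; try (A,hash)→840, (E,merge)→1360, (A,merge)→1430, (E,hash)→1780, (E,nl)→6050, (A,nl)→6120; best=840 via (A,hash)
  {CE}: card=24000; try (E,hash)→2480, (C,merge)→5080, (E,merge)→5360, (C,hash)→7440, (C,nl)→48120, (E,nl)→48400; best=2480 via (E,hash)
  {CF}: card=1250; try (F,hash)→4800, (F,nl_idx)→4850, (C,merge)→6500, (F,merge)→6650, (C,hash)→7700, (C,nl)→100250 …(+1); best=4800 via (F,hash)
  {ACE}: card=24000; try (C,merge)→5800, (C,hash)→8160, (A,hash)→27080, (C,nl)→48840, (A,merge)→386830, (A,nl)→1202480; best=5800 via (C,merge)
  {CEF}: card=75000; try (E,hash)→7730, (E,merge)→20760, (F,hash)→30480, (E,nl)→154800, (F,nl_idx)→269480, (F,merge)→388730 …(+1); best=7730 via (E,hash)
  {ACEF}: card=75000; try (F,hash)→33800, (A,hash)→83330, (F,nl_idx)→272800, (F,merge)→392050, (A,merge)→1358080, (A,nl)→3757730 …(+1); best=33800 via (F,hash)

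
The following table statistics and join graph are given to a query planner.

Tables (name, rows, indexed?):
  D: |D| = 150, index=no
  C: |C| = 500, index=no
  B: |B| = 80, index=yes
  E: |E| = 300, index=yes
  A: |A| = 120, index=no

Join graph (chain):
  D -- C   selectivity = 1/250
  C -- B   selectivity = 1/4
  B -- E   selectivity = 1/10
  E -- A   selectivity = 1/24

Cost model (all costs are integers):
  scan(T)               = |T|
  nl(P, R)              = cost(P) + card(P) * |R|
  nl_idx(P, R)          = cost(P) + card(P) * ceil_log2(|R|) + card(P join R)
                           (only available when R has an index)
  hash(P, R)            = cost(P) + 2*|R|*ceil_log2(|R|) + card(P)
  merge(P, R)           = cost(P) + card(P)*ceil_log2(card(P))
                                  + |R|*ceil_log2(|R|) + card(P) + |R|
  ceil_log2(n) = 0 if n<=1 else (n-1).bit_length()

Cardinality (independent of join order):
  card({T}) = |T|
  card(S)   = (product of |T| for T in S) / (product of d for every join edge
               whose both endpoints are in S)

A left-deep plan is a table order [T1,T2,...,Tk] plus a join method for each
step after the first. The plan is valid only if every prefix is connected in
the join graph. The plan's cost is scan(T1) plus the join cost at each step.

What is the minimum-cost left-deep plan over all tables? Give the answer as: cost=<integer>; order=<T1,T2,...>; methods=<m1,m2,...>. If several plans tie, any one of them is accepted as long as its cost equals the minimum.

Selinger DP (subsets sized 1..n):
  {D}: scan cost=150, card=150
  {C}: scan cost=500, card=500
  {B}: scan cost=80, card=80
  {E}: scan cost=300, card=300
  {A}: scan cost=120, card=120
  {CD}: card=300; try (D,hash)→3400, (C,merge)→6500, (D,merge)→6850, (C,hash)→9300, (C,nl)→75150, (D,nl)→75500; best=3400 via (D,hash)
  {BC}: card=10000; try (B,hash)→2120, (C,merge)→5720, (B,merge)→6140, (C,hash)→9160, (B,nl_idx)→14000, (C,nl)→40080 …(+1); best=2120 via (B,hash)
  {BE}: card=2400; try (B,hash)→1720, (E,nl_idx)→3200, (E,merge)→3720, (B,merge)→3940, (B,nl_idx)→4800, (E,hash)→5560 …(+2); best=1720 via (B,hash)
  {AE}: card=1500; try (A,hash)→2280, (E,nl_idx)→2700, (E,merge)→4080, (A,merge)→4260, (E,hash)→5640, (E,nl)→36120 …(+1); best=2280 via (A,hash)
  {BCD}: card=6000; try (B,hash)→4820, (B,merge)→7040, (B,nl_idx)→11500, (D,hash)→14520, (B,nl)→27400, (D,merge)→153470 …(+1); best=4820 via (B,hash)
  {BCE}: card=300000; try (C,hash)→13120, (E,hash)→17520, (C,merge)→37920, (E,merge)→155120, (E,nl_idx)→392120, (C,nl)→1201720 …(+1); best=13120 via (C,hash)
  {ABE}: card=12000; try (B,hash)→4900, (A,hash)→5800, (B,merge)→20920, (B,nl_idx)→24780, (A,merge)→33880, (B,nl)→122280 …(+1); best=4900 via (B,hash)
  {BCDE}: card=180000; try (E,hash)→16220, (E,merge)→91820, (E,nl_idx)→238820, (D,hash)→315520, (E,nl)→1804820, (D,merge)→6014470 …(+1); best=16220 via (E,hash)
  {ABCE}: card=1500000; try (C,hash)→25900, (C,merge)→189900, (A,hash)→314800, (C,nl)→6004900, (A,merge)→6014080, (A,nl)→36013120; best=25900 via (C,hash)
  {ABCDE}: card=900000; try (A,hash)→197900, (D,hash)→1528300, (A,merge)→3437180, (A,nl)→21616220, (D,merge)→33027250, (D,nl)→225025900; best=197900 via (A,hash)

cost=197900; order=C,D,B,E,A; methods=hash,hash,hash,hash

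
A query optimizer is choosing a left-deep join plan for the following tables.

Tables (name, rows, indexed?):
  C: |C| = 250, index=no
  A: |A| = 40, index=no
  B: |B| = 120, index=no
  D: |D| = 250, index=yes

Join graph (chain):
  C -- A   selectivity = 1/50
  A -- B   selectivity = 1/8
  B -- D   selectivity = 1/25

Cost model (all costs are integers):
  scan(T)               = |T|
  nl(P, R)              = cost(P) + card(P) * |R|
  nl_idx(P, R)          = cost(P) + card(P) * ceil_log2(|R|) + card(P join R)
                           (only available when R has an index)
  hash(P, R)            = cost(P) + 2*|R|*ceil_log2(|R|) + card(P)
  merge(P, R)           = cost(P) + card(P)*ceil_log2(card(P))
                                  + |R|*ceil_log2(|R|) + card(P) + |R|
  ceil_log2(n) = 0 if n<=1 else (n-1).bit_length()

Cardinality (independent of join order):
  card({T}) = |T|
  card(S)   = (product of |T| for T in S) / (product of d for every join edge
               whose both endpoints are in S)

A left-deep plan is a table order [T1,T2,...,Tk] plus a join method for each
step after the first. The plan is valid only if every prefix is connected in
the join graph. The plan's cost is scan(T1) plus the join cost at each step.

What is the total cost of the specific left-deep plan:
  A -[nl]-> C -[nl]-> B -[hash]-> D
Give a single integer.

step 1: scan A: cost=40, card=40
step 2: join C via nl
    card(P join C) = 40*250/(50) = 200
    cost = 40 + 40*250 = 10040
step 3: join B via nl
    card(P join B) = 200*120/(8) = 3000
    cost = 10040 + 200*120 = 34040
step 4: join D via hash
    card(P join D) = 3000*250/(25) = 30000
    cost = 34040 + 2*250*8 + 3000 = 41040

41040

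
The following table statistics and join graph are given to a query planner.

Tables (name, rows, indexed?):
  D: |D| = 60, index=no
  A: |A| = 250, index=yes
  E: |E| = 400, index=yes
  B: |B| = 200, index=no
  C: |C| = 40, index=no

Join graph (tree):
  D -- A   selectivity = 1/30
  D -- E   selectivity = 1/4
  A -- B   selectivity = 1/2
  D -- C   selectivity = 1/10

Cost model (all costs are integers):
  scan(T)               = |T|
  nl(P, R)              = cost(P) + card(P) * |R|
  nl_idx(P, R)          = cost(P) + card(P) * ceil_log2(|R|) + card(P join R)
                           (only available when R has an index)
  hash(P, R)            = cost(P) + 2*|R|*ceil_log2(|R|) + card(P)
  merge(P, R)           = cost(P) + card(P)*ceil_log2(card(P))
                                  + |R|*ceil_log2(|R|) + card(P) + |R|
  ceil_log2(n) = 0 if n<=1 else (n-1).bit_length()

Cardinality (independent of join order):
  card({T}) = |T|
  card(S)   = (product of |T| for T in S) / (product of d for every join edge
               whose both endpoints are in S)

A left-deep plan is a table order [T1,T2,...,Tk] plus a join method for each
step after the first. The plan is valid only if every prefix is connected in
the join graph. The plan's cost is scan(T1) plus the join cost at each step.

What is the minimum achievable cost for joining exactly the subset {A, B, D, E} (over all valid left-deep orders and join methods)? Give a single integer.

61940

Selinger DP over subsets of {A,B,D,E}:
  {D}: scan cost=60, card=60
  {A}: scan cost=250, card=250
  {E}: scan cost=400, card=400
  {B}: scan cost=200, card=200
  {AD}: card=500; try (A,nl_idx)→1040, (D,hash)→1220, (A,merge)→2730, (D,merge)→2920, (A,hash)→4120, (A,nl)→15060 …(+1); best=1040 via (A,nl_idx)
  {DE}: card=6000; try (D,hash)→1520, (E,merge)→4480, (D,merge)→4820, (E,nl_idx)→6600, (E,hash)→7320, (E,nl)→24060 …(+1); best=1520 via (D,hash)
  {AB}: card=25000; try (B,hash)→3700, (A,merge)→4250, (B,merge)→4300, (A,hash)→4400, (A,nl_idx)→26800, (A,nl)→50200 …(+1); best=3700 via (B,hash)
  {ADE}: card=50000; try (E,hash)→8740, (E,merge)→10040, (A,hash)→11520, (E,nl_idx)→55540, (A,merge)→87770, (A,nl_idx)→99520 …(+2); best=8740 via (E,hash)
  {ABD}: card=50000; try (B,hash)→4740, (B,merge)→7840, (D,hash)→29420, (B,nl)→101040, (D,merge)→404120, (D,nl)→1503700; best=4740 via (B,hash)
  {ABDE}: card=5000000; try (E,hash)→61940, (B,hash)→61940, (E,merge)→858740, (B,merge)→860540, (E,nl_idx)→5454740, (B,nl)→10008740 …(+1); best=61940 via (E,hash)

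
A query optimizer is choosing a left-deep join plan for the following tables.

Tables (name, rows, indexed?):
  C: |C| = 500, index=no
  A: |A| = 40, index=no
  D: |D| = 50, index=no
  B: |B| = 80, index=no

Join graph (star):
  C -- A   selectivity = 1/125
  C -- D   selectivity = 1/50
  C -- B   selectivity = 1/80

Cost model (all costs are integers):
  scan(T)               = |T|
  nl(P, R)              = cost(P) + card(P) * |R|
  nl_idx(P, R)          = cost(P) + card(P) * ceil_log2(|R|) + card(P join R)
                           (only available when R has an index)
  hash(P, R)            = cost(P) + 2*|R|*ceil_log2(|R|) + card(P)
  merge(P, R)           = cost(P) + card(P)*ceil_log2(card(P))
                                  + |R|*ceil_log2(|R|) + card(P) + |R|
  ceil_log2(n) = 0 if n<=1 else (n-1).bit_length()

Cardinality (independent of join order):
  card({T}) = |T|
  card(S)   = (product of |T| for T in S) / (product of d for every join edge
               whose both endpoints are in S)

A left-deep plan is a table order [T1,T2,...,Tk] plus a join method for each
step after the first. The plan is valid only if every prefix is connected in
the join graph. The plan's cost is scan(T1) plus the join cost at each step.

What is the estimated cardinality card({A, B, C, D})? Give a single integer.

160

Tables in S: A(40), B(80), C(500), D(50)
Edges inside S: C-A(d=125), C-D(d=50), C-B(d=80)
numerator = 40 * 80 * 500 * 50 = 80000000
denominator = 125 * 50 * 80 = 500000
card(S) = 80000000 / 500000 = 160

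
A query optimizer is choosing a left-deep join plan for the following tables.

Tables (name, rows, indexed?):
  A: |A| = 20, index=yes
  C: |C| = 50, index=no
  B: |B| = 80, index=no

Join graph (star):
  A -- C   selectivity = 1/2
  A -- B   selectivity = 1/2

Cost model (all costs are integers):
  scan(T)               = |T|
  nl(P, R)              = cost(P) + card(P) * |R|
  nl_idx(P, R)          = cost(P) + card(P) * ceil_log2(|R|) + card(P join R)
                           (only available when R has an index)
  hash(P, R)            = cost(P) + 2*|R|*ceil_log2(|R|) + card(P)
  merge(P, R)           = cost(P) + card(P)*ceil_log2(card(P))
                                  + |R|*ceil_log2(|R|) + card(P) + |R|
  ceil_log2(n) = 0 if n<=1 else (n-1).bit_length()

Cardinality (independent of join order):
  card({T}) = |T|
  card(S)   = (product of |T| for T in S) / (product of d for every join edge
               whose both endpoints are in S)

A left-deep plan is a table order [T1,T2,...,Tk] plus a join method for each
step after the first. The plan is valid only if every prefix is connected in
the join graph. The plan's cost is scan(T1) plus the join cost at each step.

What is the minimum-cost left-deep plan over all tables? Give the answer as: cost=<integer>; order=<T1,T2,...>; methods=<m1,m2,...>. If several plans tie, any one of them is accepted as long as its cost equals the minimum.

Selinger DP (subsets sized 1..n):
  {A}: scan cost=20, card=20
  {C}: scan cost=50, card=50
  {B}: scan cost=80, card=80
  {AC}: card=500; try (A,hash)→300, (C,merge)→490, (A,merge)→520, (C,hash)→640, (A,nl_idx)→800, (C,nl)→1020 …(+1); best=300 via (A,hash)
  {AB}: card=800; try (A,hash)→360, (B,merge)→780, (A,merge)→840, (B,hash)→1160, (A,nl_idx)→1280, (B,nl)→1620 …(+1); best=360 via (A,hash)
  {ABC}: card=20000; try (C,hash)→1760, (B,hash)→1920, (B,merge)→5940, (C,merge)→9510, (B,nl)→40300, (C,nl)→40360; best=1760 via (C,hash)

cost=1760; order=B,A,C; methods=hash,hash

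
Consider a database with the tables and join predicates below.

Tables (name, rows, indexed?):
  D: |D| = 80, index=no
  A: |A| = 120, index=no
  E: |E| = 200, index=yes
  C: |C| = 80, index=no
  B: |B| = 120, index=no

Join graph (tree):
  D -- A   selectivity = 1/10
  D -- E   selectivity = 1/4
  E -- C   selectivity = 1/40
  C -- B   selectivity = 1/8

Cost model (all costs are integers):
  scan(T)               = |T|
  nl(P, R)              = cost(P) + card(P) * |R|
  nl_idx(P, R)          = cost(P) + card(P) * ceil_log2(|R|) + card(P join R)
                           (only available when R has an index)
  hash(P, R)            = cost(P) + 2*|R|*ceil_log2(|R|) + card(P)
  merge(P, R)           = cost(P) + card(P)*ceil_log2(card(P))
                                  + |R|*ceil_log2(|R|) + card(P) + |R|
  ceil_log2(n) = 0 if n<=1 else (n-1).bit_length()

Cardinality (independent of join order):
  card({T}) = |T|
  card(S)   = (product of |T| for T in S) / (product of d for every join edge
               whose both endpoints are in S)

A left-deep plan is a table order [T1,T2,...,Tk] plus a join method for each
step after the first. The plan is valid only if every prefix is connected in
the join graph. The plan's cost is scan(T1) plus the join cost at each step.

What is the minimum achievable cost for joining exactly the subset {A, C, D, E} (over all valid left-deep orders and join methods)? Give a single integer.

12320

Selinger DP over subsets of {A,C,D,E}:
  {D}: scan cost=80, card=80
  {A}: scan cost=120, card=120
  {E}: scan cost=200, card=200
  {C}: scan cost=80, card=80
  {AD}: card=960; try (D,hash)→1360, (A,merge)→1680, (D,merge)→1720, (A,hash)→1840, (A,nl)→9680, (D,nl)→9720; best=1360 via (D,hash)
  {DE}: card=4000; try (D,hash)→1520, (E,merge)→2520, (D,merge)→2640, (E,hash)→3360, (E,nl_idx)→4720, (E,nl)→16080 …(+1); best=1520 via (D,hash)
  {CE}: card=400; try (E,nl_idx)→1120, (C,hash)→1520, (E,merge)→2520, (C,merge)→2640, (E,hash)→3360, (E,nl)→16080 …(+1); best=1120 via (E,nl_idx)
  {ADE}: card=48000; try (E,hash)→5520, (A,hash)→7200, (E,merge)→13720, (A,merge)→54480, (E,nl_idx)→57040, (E,nl)→193360 …(+1); best=5520 via (E,hash)
  {CDE}: card=8000; try (D,hash)→2640, (D,merge)→5760, (C,hash)→6640, (D,nl)→33120, (C,merge)→54160, (C,nl)→321520; best=2640 via (D,hash)
  {ACDE}: card=96000; try (A,hash)→12320, (C,hash)→54640, (A,merge)→115600, (C,merge)→822160, (A,nl)→962640, (C,nl)→3845520; best=12320 via (A,hash)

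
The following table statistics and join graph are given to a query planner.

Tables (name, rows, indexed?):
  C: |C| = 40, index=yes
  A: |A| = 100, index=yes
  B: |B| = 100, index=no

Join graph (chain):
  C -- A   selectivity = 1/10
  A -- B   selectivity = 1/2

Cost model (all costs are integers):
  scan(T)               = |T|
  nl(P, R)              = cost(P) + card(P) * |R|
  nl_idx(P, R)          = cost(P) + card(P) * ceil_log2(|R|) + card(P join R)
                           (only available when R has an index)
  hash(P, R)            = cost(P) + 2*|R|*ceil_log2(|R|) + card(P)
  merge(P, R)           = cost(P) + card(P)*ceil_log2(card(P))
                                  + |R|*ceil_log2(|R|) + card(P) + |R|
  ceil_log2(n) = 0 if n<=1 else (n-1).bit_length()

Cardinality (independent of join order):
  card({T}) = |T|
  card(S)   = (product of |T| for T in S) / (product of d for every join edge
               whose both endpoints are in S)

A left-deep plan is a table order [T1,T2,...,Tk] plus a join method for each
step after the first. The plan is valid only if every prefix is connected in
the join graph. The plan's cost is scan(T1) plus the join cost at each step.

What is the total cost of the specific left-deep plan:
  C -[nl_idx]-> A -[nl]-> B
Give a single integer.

40720

step 1: scan C: cost=40, card=40
step 2: join A via nl_idx
    card(P join A) = 40*100/(10) = 400
    cost = 40 + 40*7 + 400 = 720
step 3: join B via nl
    card(P join B) = 400*100/(2) = 20000
    cost = 720 + 400*100 = 40720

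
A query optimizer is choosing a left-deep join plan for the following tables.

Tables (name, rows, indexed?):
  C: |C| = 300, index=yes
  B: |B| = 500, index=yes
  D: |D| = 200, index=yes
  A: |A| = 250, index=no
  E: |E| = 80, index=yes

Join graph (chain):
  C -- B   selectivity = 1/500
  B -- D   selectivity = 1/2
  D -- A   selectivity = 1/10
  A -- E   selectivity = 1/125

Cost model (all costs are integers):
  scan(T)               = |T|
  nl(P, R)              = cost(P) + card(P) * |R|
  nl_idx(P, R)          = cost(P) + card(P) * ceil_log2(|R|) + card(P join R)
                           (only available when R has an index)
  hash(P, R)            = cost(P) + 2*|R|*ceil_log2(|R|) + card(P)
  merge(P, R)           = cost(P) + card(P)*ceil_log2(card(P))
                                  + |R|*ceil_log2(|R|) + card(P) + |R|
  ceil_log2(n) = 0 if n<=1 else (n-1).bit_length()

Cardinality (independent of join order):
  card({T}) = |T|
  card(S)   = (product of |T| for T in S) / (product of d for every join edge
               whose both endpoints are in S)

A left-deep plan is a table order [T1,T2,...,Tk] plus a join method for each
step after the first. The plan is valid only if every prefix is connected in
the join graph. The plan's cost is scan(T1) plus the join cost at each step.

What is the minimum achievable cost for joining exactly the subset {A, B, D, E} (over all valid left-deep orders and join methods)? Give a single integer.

17060

Selinger DP over subsets of {A,B,D,E}:
  {B}: scan cost=500, card=500
  {D}: scan cost=200, card=200
  {A}: scan cost=250, card=250
  {E}: scan cost=80, card=80
  {BD}: card=50000; try (D,hash)→4200, (B,merge)→7000, (D,merge)→7300, (B,hash)→9400, (B,nl_idx)→52000, (D,nl_idx)→54500 …(+2); best=4200 via (D,hash)
  {AD}: card=5000; try (D,hash)→3700, (A,merge)→4250, (D,merge)→4300, (A,hash)→4400, (D,nl_idx)→7250, (A,nl)→50200 …(+1); best=3700 via (D,hash)
  {AE}: card=160; try (E,hash)→1620, (E,nl_idx)→2160, (A,merge)→2970, (E,merge)→3140, (A,hash)→4160, (A,nl)→20080 …(+1); best=1620 via (E,hash)
  {ABD}: card=1250000; try (B,hash)→17700, (A,hash)→58200, (B,merge)→78700, (A,merge)→856450, (B,nl_idx)→1298700, (B,nl)→2503700 …(+1); best=17700 via (B,hash)
  {ADE}: card=3200; try (D,merge)→4860, (D,hash)→4980, (D,nl_idx)→6100, (E,hash)→9820, (D,nl)→33620, (E,nl_idx)→41900 …(+2); best=4860 via (D,merge)
  {ABDE}: card=800000; try (B,hash)→17060, (B,merge)→51460, (B,nl_idx)→833660, (E,hash)→1268820, (B,nl)→1604860, (E,nl_idx)→9567700 …(+2); best=17060 via (B,hash)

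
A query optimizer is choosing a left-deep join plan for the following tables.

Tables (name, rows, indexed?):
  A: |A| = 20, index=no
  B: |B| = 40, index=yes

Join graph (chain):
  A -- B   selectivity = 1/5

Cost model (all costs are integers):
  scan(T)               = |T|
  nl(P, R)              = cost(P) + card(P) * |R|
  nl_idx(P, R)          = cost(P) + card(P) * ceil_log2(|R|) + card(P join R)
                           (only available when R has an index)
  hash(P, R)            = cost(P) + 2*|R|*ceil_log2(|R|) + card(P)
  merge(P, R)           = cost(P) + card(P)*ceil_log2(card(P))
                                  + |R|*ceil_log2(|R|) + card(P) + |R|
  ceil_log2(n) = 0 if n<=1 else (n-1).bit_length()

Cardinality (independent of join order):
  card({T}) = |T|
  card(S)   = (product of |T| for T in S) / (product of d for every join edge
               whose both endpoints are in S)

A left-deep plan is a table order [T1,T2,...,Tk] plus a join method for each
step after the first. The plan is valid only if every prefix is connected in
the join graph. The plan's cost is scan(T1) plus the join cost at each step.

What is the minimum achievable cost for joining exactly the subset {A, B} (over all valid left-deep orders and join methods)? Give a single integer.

280

Selinger DP over subsets of {A,B}:
  {A}: scan cost=20, card=20
  {B}: scan cost=40, card=40
  {AB}: card=160; try (A,hash)→280, (B,nl_idx)→300, (B,merge)→420, (A,merge)→440, (B,hash)→520, (B,nl)→820 …(+1); best=280 via (A,hash)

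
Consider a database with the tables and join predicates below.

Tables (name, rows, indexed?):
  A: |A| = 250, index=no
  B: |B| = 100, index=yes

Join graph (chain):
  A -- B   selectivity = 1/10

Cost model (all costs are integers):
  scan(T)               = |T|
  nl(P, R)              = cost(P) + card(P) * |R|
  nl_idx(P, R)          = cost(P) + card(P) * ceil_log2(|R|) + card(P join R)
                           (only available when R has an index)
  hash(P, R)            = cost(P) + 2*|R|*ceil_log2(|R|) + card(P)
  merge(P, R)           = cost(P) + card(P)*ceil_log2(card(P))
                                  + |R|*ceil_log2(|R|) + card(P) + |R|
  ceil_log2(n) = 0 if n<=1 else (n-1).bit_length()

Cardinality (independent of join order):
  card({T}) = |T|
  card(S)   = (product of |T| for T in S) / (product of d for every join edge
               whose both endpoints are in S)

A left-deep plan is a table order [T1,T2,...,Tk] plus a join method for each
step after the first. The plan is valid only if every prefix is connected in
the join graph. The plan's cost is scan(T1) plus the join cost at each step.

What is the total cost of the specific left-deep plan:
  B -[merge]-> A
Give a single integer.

step 1: scan B: cost=100, card=100
step 2: join A via merge
    card(P join A) = 100*250/(10) = 2500
    cost = 100 + 100*7 + 250*8 + 100 + 250 = 3150

3150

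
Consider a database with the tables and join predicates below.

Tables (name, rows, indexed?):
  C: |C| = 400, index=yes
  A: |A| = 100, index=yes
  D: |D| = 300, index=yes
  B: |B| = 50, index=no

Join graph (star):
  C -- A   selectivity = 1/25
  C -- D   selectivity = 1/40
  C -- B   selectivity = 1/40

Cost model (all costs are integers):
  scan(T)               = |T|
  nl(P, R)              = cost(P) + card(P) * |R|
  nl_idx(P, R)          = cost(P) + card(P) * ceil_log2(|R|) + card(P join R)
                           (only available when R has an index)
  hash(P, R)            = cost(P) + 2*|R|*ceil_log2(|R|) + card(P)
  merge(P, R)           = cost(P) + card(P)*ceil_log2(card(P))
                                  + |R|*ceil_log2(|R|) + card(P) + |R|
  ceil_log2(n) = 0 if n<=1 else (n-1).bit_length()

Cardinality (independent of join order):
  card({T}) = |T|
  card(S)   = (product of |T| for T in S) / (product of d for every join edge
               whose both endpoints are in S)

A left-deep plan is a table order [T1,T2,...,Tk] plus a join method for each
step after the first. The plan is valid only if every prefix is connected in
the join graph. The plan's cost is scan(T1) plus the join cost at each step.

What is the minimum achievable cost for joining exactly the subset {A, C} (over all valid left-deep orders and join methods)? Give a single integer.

2200

Selinger DP over subsets of {A,C}:
  {C}: scan cost=400, card=400
  {A}: scan cost=100, card=100
  {AC}: card=1600; try (A,hash)→2200, (C,nl_idx)→2600, (A,nl_idx)→4800, (C,merge)→4900, (A,merge)→5200, (C,hash)→7400 …(+2); best=2200 via (A,hash)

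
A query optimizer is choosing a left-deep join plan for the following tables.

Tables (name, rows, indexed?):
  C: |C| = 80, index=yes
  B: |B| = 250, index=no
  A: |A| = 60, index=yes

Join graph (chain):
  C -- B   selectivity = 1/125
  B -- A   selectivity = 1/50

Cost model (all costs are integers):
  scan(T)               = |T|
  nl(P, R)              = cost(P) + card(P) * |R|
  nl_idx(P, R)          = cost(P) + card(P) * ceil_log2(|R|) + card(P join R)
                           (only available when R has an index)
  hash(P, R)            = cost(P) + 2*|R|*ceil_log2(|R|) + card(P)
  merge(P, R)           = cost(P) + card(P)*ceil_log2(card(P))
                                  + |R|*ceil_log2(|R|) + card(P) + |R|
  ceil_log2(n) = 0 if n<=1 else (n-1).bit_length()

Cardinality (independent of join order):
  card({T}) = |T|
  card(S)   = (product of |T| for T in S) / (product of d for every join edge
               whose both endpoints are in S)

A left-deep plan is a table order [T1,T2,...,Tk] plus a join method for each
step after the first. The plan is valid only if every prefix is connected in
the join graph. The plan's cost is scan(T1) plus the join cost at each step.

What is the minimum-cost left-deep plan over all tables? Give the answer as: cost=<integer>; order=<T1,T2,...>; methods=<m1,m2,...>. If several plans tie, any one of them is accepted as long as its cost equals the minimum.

Selinger DP (subsets sized 1..n):
  {C}: scan cost=80, card=80
  {B}: scan cost=250, card=250
  {A}: scan cost=60, card=60
  {BC}: card=160; try (C,hash)→1620, (C,nl_idx)→2160, (B,merge)→2970, (C,merge)→3140, (B,hash)→4160, (B,nl)→20080 …(+1); best=1620 via (C,hash)
  {AB}: card=300; try (A,hash)→1220, (A,nl_idx)→2050, (B,merge)→2730, (A,merge)→2920, (B,hash)→4120, (B,nl)→15060 …(+1); best=1220 via (A,hash)
  {ABC}: card=192; try (A,hash)→2500, (C,hash)→2640, (A,nl_idx)→2772, (A,merge)→3480, (C,nl_idx)→3512, (C,merge)→4860 …(+2); best=2500 via (A,hash)

cost=2500; order=B,C,A; methods=hash,hash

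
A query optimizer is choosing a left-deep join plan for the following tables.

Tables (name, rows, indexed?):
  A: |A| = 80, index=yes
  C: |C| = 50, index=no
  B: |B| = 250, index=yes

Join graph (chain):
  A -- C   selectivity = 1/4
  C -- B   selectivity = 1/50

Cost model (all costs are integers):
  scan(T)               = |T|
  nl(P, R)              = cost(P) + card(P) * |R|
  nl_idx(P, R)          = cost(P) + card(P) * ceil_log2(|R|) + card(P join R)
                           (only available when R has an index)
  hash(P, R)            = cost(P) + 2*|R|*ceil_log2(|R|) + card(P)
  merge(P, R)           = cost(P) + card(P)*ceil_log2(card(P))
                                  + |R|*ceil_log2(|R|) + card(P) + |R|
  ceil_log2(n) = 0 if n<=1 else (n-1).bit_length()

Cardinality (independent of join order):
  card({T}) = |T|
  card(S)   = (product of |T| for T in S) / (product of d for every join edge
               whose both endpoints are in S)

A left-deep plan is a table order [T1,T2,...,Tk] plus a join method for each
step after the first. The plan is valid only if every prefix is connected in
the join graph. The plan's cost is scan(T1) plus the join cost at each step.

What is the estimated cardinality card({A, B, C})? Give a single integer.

5000

Tables in S: A(80), B(250), C(50)
Edges inside S: A-C(d=4), C-B(d=50)
numerator = 80 * 250 * 50 = 1000000
denominator = 4 * 50 = 200
card(S) = 1000000 / 200 = 5000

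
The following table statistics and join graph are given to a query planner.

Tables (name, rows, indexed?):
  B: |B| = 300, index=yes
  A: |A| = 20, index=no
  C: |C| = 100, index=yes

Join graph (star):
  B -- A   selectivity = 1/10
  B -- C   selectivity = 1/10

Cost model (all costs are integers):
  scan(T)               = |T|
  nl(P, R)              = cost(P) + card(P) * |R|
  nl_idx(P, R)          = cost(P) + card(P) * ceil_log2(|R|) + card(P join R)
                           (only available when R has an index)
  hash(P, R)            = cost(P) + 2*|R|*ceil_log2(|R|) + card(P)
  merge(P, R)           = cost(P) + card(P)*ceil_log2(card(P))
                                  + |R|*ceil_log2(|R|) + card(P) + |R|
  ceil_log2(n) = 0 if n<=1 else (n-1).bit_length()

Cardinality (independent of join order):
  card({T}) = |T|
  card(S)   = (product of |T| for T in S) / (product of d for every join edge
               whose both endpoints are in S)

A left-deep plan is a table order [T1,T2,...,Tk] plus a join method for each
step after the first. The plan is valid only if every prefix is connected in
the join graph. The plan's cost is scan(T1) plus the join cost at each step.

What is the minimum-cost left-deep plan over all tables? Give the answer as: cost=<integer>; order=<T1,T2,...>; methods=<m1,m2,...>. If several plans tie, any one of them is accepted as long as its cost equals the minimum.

Selinger DP (subsets sized 1..n):
  {B}: scan cost=300, card=300
  {A}: scan cost=20, card=20
  {C}: scan cost=100, card=100
  {AB}: card=600; try (B,nl_idx)→800, (A,hash)→800, (B,merge)→3140, (A,merge)→3420, (B,hash)→5440, (B,nl)→6020 …(+1); best=800 via (B,nl_idx)
  {BC}: card=3000; try (C,hash)→2000, (B,merge)→3900, (B,nl_idx)→4000, (C,merge)→4100, (C,nl_idx)→5400, (B,hash)→5600 …(+2); best=2000 via (C,hash)
  {ABC}: card=6000; try (C,hash)→2800, (A,hash)→5200, (C,merge)→8200, (C,nl_idx)→11000, (A,merge)→41120, (C,nl)→60800 …(+1); best=2800 via (C,hash)

cost=2800; order=A,B,C; methods=nl_idx,hash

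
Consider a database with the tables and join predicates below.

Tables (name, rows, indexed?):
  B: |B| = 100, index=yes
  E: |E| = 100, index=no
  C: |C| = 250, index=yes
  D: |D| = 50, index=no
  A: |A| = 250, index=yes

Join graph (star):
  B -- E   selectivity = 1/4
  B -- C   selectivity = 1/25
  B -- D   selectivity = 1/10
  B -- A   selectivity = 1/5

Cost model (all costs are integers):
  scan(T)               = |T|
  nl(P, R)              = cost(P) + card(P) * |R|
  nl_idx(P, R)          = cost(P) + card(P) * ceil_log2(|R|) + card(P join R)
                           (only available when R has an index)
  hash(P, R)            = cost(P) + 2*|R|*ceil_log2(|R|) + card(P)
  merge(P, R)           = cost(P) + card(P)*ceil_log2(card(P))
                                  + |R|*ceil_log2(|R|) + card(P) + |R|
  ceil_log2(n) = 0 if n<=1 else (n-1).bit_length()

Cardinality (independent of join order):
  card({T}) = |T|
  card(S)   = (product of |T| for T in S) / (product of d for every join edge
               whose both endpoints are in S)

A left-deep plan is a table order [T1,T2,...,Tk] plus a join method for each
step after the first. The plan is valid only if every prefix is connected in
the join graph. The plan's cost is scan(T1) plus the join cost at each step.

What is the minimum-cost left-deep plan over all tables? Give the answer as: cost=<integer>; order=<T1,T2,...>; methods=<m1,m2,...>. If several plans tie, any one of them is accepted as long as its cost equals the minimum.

cost=138900; order=B,C,D,E,A; methods=nl_idx,hash,hash,hash

Selinger DP (subsets sized 1..n):
  {B}: scan cost=100, card=100
  {E}: scan cost=100, card=100
  {C}: scan cost=250, card=250
  {D}: scan cost=50, card=50
  {A}: scan cost=250, card=250
  {BE}: card=2500; try (E,hash)→1600, (B,hash)→1600, (E,merge)→1700, (B,merge)→1700, (B,nl_idx)→3300, (E,nl)→10100 …(+1); best=1600 via (E,hash)
  {BC}: card=1000; try (C,nl_idx)→1900, (B,hash)→1900, (B,nl_idx)→3000, (C,merge)→3150, (B,merge)→3300, (C,hash)→4200 …(+2); best=1900 via (C,nl_idx)
  {BD}: card=500; try (D,hash)→800, (B,nl_idx)→900, (B,merge)→1200, (D,merge)→1250, (B,hash)→1500, (B,nl)→5050 …(+1); best=800 via (D,hash)
  {AB}: card=5000; try (B,hash)→1900, (A,merge)→3150, (B,merge)→3300, (A,hash)→4200, (A,nl_idx)→5900, (B,nl_idx)→7000 …(+2); best=1900 via (B,hash)
  {BCE}: card=25000; try (E,hash)→4300, (C,hash)→8100, (E,merge)→13700, (C,merge)→36350, (C,nl_idx)→46600, (E,nl)→101900 …(+1); best=4300 via (E,hash)
  {BDE}: card=12500; try (E,hash)→2700, (D,hash)→4700, (E,merge)→6600, (D,merge)→34450, (E,nl)→50800, (D,nl)→126600; best=2700 via (E,hash)
  {ABE}: card=125000; try (A,hash)→8100, (E,hash)→8300, (A,merge)→36350, (E,merge)→72700, (A,nl_idx)→146600, (E,nl)→501900 …(+1); best=8100 via (A,hash)
  {BCD}: card=5000; try (D,hash)→3500, (C,hash)→5300, (C,merge)→8050, (C,nl_idx)→9800, (D,merge)→13250, (D,nl)→51900 …(+1); best=3500 via (D,hash)
  {ABC}: card=50000; try (A,hash)→6900, (C,hash)→10900, (A,merge)→15150, (A,nl_idx)→59900, (C,merge)→74150, (C,nl_idx)→91900 …(+2); best=6900 via (A,hash)
  {ABD}: card=25000; try (A,hash)→5300, (D,hash)→7500, (A,merge)→8050, (A,nl_idx)→29800, (D,merge)→72250, (A,nl)→125800 …(+1); best=5300 via (A,hash)
  {BCDE}: card=125000; try (E,hash)→9900, (C,hash)→19200, (D,hash)→29900, (E,merge)→74300, (C,merge)→192450, (C,nl_idx)→227700 …(+4); best=9900 via (E,hash)
  {ABCE}: card=1250000; try (A,hash)→33300, (E,hash)→58300, (C,hash)→137100, (A,merge)→406550, (E,merge)→857700, (A,nl_idx)→1454300 …(+5); best=33300 via (A,hash)
  {ABDE}: card=625000; try (A,hash)→19200, (E,hash)→31700, (D,hash)→133700, (A,merge)→192450, (E,merge)→406100, (A,nl_idx)→727700 …(+4); best=19200 via (A,hash)
  {ABCD}: card=250000; try (A,hash)→12500, (C,hash)→34300, (D,hash)→57500, (A,merge)→75750, (A,nl_idx)→293500, (C,merge)→407550 …(+5); best=12500 via (A,hash)
  {ABCDE}: card=6250000; try (A,hash)→138900, (E,hash)→263900, (C,hash)→648200, (D,hash)→1283900, (A,merge)→2262150, (E,merge)→4763300 …(+8); best=138900 via (A,hash)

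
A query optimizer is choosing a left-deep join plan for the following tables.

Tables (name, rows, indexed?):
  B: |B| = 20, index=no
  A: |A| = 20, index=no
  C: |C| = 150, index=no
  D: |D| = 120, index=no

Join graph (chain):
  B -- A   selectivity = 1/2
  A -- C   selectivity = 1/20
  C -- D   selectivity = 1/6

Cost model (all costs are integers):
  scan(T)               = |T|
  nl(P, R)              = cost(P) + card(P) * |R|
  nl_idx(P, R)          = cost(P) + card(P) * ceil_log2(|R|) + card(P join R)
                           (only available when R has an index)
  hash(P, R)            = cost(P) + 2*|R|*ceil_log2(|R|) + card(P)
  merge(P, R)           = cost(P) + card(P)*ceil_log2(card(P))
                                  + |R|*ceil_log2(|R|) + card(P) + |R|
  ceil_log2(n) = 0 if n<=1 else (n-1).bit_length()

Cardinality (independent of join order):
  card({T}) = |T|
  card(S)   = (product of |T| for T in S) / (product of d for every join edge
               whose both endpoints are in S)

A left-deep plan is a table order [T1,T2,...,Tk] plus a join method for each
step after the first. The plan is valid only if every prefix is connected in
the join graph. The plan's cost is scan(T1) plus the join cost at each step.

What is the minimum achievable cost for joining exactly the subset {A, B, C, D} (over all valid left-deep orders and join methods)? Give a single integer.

4030

Selinger DP over subsets of {A,B,C,D}:
  {B}: scan cost=20, card=20
  {A}: scan cost=20, card=20
  {C}: scan cost=150, card=150
  {D}: scan cost=120, card=120
  {AB}: card=200; try (B,hash)→240, (A,hash)→240, (B,merge)→260, (A,merge)→260, (B,nl)→420, (A,nl)→420; best=240 via (B,hash)
  {AC}: card=150; try (A,hash)→500, (C,merge)→1490, (A,merge)→1620, (C,hash)→2440, (C,nl)→3020, (A,nl)→3150; best=500 via (A,hash)
  {CD}: card=3000; try (D,hash)→1980, (C,merge)→2430, (D,merge)→2460, (C,hash)→2640, (C,nl)→18120, (D,nl)→18150; best=1980 via (D,hash)
  {ABC}: card=1500; try (B,hash)→850, (B,merge)→1970, (C,hash)→2840, (C,merge)→3390, (B,nl)→3500, (C,nl)→30240; best=850 via (B,hash)
  {ACD}: card=3000; try (D,hash)→2330, (D,merge)→2810, (A,hash)→5180, (D,nl)→18500, (A,merge)→41100, (A,nl)→61980; best=2330 via (D,hash)
  {ABCD}: card=30000; try (D,hash)→4030, (B,hash)→5530, (D,merge)→19810, (B,merge)→41450, (B,nl)→62330, (D,nl)→180850; best=4030 via (D,hash)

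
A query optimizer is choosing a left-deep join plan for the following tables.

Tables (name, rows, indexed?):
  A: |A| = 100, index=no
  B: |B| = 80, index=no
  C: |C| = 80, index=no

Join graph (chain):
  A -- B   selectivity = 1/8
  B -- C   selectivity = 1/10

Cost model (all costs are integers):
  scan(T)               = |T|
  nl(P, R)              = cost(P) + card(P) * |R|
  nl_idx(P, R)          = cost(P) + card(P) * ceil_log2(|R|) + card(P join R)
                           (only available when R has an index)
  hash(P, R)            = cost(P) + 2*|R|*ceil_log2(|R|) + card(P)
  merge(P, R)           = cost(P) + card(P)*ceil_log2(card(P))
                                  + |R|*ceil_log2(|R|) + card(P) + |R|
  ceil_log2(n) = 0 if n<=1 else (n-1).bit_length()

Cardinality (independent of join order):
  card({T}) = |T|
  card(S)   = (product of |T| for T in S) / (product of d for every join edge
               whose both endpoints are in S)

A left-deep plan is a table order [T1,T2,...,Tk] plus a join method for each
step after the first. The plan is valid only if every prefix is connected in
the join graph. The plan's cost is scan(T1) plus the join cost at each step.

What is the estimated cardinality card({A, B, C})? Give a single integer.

Tables in S: A(100), B(80), C(80)
Edges inside S: A-B(d=8), B-C(d=10)
numerator = 100 * 80 * 80 = 640000
denominator = 8 * 10 = 80
card(S) = 640000 / 80 = 8000

8000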